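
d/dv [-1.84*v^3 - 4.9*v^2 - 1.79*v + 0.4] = -5.52*v^2 - 9.8*v - 1.79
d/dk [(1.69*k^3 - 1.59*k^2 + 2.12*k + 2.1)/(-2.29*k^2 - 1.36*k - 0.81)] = (-3.8701*k^4 - 4.5968*k^3 + 2.9105*k^2 + 12.1938*k + 1.1388)/(5.2441*k^4 + 6.2288*k^3 + 5.5594*k^2 + 2.2032*k + 0.6561)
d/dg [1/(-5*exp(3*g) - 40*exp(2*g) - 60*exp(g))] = (3*exp(2*g) + 16*exp(g) + 12)*exp(-g)/(5*(exp(2*g) + 8*exp(g) + 12)^2)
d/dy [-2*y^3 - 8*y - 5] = -6*y^2 - 8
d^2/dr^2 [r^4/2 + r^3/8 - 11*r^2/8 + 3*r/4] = 6*r^2 + 3*r/4 - 11/4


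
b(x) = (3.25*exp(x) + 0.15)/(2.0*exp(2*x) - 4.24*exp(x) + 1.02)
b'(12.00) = 0.00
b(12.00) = 0.00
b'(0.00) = -2.12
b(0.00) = -2.79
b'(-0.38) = 0.38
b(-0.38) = -2.51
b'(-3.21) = 0.22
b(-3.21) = 0.33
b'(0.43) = -31.84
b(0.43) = -6.67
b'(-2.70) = 0.47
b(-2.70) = 0.50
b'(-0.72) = 3.17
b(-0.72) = -3.04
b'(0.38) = -19.39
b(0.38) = -5.43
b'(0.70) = -135.66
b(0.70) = 11.31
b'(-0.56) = 1.51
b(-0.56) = -2.68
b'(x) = (3.25*exp(x) + 0.15)*(-4.0*exp(2*x) + 4.24*exp(x))/(2.0*exp(2*x) - 4.24*exp(x) + 1.02)^2 + 3.25*exp(x)/(2.0*exp(2*x) - 4.24*exp(x) + 1.02)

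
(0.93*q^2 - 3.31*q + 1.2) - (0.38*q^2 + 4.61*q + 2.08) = 0.55*q^2 - 7.92*q - 0.88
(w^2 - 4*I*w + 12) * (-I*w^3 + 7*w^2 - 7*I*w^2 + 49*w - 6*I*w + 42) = -I*w^5 + 3*w^4 - 7*I*w^4 + 21*w^3 - 46*I*w^3 + 102*w^2 - 280*I*w^2 + 588*w - 240*I*w + 504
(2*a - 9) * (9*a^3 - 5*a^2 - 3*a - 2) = 18*a^4 - 91*a^3 + 39*a^2 + 23*a + 18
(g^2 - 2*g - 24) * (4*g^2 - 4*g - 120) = 4*g^4 - 12*g^3 - 208*g^2 + 336*g + 2880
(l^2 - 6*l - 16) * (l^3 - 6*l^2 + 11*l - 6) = l^5 - 12*l^4 + 31*l^3 + 24*l^2 - 140*l + 96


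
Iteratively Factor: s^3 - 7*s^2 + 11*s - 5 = (s - 5)*(s^2 - 2*s + 1) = (s - 5)*(s - 1)*(s - 1)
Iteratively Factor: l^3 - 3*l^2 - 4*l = (l)*(l^2 - 3*l - 4) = l*(l - 4)*(l + 1)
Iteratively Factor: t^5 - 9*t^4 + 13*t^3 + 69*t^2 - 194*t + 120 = (t - 2)*(t^4 - 7*t^3 - t^2 + 67*t - 60) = (t - 5)*(t - 2)*(t^3 - 2*t^2 - 11*t + 12) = (t - 5)*(t - 2)*(t - 1)*(t^2 - t - 12) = (t - 5)*(t - 2)*(t - 1)*(t + 3)*(t - 4)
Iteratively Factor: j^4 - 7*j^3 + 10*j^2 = (j)*(j^3 - 7*j^2 + 10*j) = j^2*(j^2 - 7*j + 10) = j^2*(j - 5)*(j - 2)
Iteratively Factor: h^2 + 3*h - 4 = (h + 4)*(h - 1)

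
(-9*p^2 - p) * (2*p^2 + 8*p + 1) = -18*p^4 - 74*p^3 - 17*p^2 - p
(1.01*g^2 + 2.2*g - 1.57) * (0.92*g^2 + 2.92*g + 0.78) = 0.9292*g^4 + 4.9732*g^3 + 5.7674*g^2 - 2.8684*g - 1.2246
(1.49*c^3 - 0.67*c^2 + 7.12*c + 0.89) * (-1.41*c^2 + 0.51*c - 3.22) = -2.1009*c^5 + 1.7046*c^4 - 15.1787*c^3 + 4.5337*c^2 - 22.4725*c - 2.8658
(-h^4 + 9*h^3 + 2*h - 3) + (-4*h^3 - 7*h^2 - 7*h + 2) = -h^4 + 5*h^3 - 7*h^2 - 5*h - 1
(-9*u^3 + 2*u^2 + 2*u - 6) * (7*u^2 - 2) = -63*u^5 + 14*u^4 + 32*u^3 - 46*u^2 - 4*u + 12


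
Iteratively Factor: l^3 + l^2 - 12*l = (l)*(l^2 + l - 12) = l*(l - 3)*(l + 4)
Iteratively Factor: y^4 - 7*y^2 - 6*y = (y)*(y^3 - 7*y - 6) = y*(y - 3)*(y^2 + 3*y + 2) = y*(y - 3)*(y + 2)*(y + 1)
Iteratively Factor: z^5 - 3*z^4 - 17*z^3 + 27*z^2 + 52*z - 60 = (z + 2)*(z^4 - 5*z^3 - 7*z^2 + 41*z - 30) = (z - 5)*(z + 2)*(z^3 - 7*z + 6) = (z - 5)*(z + 2)*(z + 3)*(z^2 - 3*z + 2) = (z - 5)*(z - 1)*(z + 2)*(z + 3)*(z - 2)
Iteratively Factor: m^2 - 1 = (m - 1)*(m + 1)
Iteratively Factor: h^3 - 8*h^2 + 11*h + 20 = (h + 1)*(h^2 - 9*h + 20) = (h - 4)*(h + 1)*(h - 5)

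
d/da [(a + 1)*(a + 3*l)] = 2*a + 3*l + 1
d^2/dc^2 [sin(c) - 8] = -sin(c)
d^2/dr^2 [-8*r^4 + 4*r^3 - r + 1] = 24*r*(1 - 4*r)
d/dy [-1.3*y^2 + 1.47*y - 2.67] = 1.47 - 2.6*y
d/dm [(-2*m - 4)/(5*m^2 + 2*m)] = 2*(5*m^2 + 20*m + 4)/(m^2*(25*m^2 + 20*m + 4))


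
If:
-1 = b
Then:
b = -1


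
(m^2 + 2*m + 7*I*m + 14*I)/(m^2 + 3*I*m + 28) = (m + 2)/(m - 4*I)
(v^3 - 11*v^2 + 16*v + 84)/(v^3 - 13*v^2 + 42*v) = (v + 2)/v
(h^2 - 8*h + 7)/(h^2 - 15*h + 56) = (h - 1)/(h - 8)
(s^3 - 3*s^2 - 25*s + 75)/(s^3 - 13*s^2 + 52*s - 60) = (s^2 + 2*s - 15)/(s^2 - 8*s + 12)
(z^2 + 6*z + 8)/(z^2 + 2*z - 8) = (z + 2)/(z - 2)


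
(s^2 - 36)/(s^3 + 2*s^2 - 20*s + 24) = (s - 6)/(s^2 - 4*s + 4)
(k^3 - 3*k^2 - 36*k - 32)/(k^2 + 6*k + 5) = (k^2 - 4*k - 32)/(k + 5)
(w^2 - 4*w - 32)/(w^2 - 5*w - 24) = (w + 4)/(w + 3)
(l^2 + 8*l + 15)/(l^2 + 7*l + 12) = (l + 5)/(l + 4)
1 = 1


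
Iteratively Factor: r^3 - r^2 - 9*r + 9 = (r - 1)*(r^2 - 9) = (r - 1)*(r + 3)*(r - 3)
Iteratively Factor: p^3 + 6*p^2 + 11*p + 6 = (p + 1)*(p^2 + 5*p + 6) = (p + 1)*(p + 3)*(p + 2)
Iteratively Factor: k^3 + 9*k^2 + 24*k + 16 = (k + 4)*(k^2 + 5*k + 4) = (k + 1)*(k + 4)*(k + 4)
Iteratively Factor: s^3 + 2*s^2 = (s)*(s^2 + 2*s) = s^2*(s + 2)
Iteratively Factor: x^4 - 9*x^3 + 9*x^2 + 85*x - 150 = (x - 5)*(x^3 - 4*x^2 - 11*x + 30) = (x - 5)^2*(x^2 + x - 6) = (x - 5)^2*(x + 3)*(x - 2)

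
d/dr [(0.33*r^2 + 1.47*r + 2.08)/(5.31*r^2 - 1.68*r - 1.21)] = (-8.3601*r^2 - 22.8882*r + 1.7157)/(28.1961*r^4 - 17.8416*r^3 - 10.0278*r^2 + 4.0656*r + 1.4641)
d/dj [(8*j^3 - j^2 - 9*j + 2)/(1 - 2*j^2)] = (-16*j^4 + 6*j^2 + 6*j - 9)/(4*j^4 - 4*j^2 + 1)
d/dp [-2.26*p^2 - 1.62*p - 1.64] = -4.52*p - 1.62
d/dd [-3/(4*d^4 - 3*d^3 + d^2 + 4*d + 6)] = 3*(16*d^3 - 9*d^2 + 2*d + 4)/(4*d^4 - 3*d^3 + d^2 + 4*d + 6)^2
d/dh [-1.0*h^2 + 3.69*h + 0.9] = 3.69 - 2.0*h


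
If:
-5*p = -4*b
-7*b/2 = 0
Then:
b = 0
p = 0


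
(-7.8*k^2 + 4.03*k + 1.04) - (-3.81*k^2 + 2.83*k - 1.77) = -3.99*k^2 + 1.2*k + 2.81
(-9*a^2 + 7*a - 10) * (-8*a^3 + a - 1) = 72*a^5 - 56*a^4 + 71*a^3 + 16*a^2 - 17*a + 10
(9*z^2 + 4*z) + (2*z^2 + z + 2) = 11*z^2 + 5*z + 2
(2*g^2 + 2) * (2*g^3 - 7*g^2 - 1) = 4*g^5 - 14*g^4 + 4*g^3 - 16*g^2 - 2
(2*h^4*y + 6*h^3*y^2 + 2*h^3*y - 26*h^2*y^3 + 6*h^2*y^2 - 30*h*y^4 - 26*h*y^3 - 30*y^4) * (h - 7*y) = 2*h^5*y - 8*h^4*y^2 + 2*h^4*y - 68*h^3*y^3 - 8*h^3*y^2 + 152*h^2*y^4 - 68*h^2*y^3 + 210*h*y^5 + 152*h*y^4 + 210*y^5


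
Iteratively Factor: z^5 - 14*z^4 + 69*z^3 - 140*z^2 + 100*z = (z - 2)*(z^4 - 12*z^3 + 45*z^2 - 50*z) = (z - 5)*(z - 2)*(z^3 - 7*z^2 + 10*z) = z*(z - 5)*(z - 2)*(z^2 - 7*z + 10) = z*(z - 5)*(z - 2)^2*(z - 5)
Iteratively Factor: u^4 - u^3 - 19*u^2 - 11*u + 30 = (u - 1)*(u^3 - 19*u - 30) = (u - 1)*(u + 2)*(u^2 - 2*u - 15) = (u - 5)*(u - 1)*(u + 2)*(u + 3)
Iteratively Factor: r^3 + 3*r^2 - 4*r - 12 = (r + 3)*(r^2 - 4) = (r - 2)*(r + 3)*(r + 2)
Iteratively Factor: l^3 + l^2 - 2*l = (l - 1)*(l^2 + 2*l) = l*(l - 1)*(l + 2)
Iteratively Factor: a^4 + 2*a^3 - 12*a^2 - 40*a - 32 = (a + 2)*(a^3 - 12*a - 16) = (a - 4)*(a + 2)*(a^2 + 4*a + 4) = (a - 4)*(a + 2)^2*(a + 2)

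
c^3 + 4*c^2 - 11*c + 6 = (c - 1)^2*(c + 6)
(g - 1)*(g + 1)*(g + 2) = g^3 + 2*g^2 - g - 2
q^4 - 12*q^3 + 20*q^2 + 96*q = q*(q - 8)*(q - 6)*(q + 2)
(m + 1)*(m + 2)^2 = m^3 + 5*m^2 + 8*m + 4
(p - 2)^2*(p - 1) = p^3 - 5*p^2 + 8*p - 4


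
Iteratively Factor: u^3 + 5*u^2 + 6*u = (u + 2)*(u^2 + 3*u) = u*(u + 2)*(u + 3)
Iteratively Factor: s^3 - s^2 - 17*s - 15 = (s - 5)*(s^2 + 4*s + 3) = (s - 5)*(s + 3)*(s + 1)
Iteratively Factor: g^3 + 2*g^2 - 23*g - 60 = (g + 3)*(g^2 - g - 20) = (g + 3)*(g + 4)*(g - 5)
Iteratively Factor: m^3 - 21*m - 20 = (m + 4)*(m^2 - 4*m - 5) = (m - 5)*(m + 4)*(m + 1)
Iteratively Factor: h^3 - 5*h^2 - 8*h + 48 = (h + 3)*(h^2 - 8*h + 16) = (h - 4)*(h + 3)*(h - 4)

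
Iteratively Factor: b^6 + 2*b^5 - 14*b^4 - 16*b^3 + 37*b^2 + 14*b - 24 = (b + 4)*(b^5 - 2*b^4 - 6*b^3 + 8*b^2 + 5*b - 6) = (b + 2)*(b + 4)*(b^4 - 4*b^3 + 2*b^2 + 4*b - 3) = (b - 3)*(b + 2)*(b + 4)*(b^3 - b^2 - b + 1) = (b - 3)*(b - 1)*(b + 2)*(b + 4)*(b^2 - 1) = (b - 3)*(b - 1)*(b + 1)*(b + 2)*(b + 4)*(b - 1)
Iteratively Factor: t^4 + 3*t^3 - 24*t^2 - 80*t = (t + 4)*(t^3 - t^2 - 20*t) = t*(t + 4)*(t^2 - t - 20) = t*(t - 5)*(t + 4)*(t + 4)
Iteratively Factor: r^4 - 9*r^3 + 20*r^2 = (r)*(r^3 - 9*r^2 + 20*r) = r*(r - 4)*(r^2 - 5*r) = r^2*(r - 4)*(r - 5)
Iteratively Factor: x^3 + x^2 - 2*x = (x - 1)*(x^2 + 2*x) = (x - 1)*(x + 2)*(x)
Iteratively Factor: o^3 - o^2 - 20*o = (o)*(o^2 - o - 20) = o*(o - 5)*(o + 4)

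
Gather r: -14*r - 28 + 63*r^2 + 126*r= 63*r^2 + 112*r - 28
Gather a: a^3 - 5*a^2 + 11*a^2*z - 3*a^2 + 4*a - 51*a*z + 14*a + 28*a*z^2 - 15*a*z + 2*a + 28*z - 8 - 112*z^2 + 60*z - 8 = a^3 + a^2*(11*z - 8) + a*(28*z^2 - 66*z + 20) - 112*z^2 + 88*z - 16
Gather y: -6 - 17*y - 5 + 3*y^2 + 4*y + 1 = 3*y^2 - 13*y - 10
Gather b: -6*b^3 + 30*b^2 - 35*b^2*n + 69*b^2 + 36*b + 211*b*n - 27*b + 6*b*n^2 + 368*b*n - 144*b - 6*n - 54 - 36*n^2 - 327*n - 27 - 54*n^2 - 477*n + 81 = -6*b^3 + b^2*(99 - 35*n) + b*(6*n^2 + 579*n - 135) - 90*n^2 - 810*n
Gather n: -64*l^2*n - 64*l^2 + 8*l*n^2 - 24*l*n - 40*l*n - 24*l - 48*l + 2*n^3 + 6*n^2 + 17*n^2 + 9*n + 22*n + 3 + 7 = -64*l^2 - 72*l + 2*n^3 + n^2*(8*l + 23) + n*(-64*l^2 - 64*l + 31) + 10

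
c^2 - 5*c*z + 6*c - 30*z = (c + 6)*(c - 5*z)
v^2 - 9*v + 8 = (v - 8)*(v - 1)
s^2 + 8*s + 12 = (s + 2)*(s + 6)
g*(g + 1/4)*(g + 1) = g^3 + 5*g^2/4 + g/4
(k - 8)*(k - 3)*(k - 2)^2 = k^4 - 15*k^3 + 72*k^2 - 140*k + 96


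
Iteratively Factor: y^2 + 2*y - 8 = (y + 4)*(y - 2)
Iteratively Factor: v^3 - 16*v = (v - 4)*(v^2 + 4*v) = v*(v - 4)*(v + 4)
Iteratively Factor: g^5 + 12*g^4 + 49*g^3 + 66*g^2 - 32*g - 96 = (g + 3)*(g^4 + 9*g^3 + 22*g^2 - 32) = (g + 3)*(g + 4)*(g^3 + 5*g^2 + 2*g - 8) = (g + 2)*(g + 3)*(g + 4)*(g^2 + 3*g - 4) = (g + 2)*(g + 3)*(g + 4)^2*(g - 1)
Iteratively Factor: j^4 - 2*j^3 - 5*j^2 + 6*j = (j - 1)*(j^3 - j^2 - 6*j) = (j - 1)*(j + 2)*(j^2 - 3*j) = j*(j - 1)*(j + 2)*(j - 3)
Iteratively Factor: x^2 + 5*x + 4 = (x + 4)*(x + 1)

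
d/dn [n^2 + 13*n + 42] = 2*n + 13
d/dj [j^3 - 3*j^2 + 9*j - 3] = 3*j^2 - 6*j + 9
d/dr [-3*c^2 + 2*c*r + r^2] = 2*c + 2*r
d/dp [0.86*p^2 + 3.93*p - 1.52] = 1.72*p + 3.93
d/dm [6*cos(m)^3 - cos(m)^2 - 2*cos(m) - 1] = 2*(-9*cos(m)^2 + cos(m) + 1)*sin(m)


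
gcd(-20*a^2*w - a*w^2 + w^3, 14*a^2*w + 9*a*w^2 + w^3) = w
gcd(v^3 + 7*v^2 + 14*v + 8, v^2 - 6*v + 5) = 1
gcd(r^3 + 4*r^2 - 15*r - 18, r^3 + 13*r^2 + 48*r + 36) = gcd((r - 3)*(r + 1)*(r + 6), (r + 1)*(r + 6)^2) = r^2 + 7*r + 6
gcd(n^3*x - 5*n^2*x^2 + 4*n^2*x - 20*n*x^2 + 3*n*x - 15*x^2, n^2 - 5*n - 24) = n + 3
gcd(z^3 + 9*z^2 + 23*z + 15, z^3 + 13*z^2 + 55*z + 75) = z^2 + 8*z + 15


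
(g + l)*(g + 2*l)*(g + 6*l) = g^3 + 9*g^2*l + 20*g*l^2 + 12*l^3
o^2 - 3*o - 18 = (o - 6)*(o + 3)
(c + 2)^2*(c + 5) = c^3 + 9*c^2 + 24*c + 20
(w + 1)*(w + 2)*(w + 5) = w^3 + 8*w^2 + 17*w + 10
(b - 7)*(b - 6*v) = b^2 - 6*b*v - 7*b + 42*v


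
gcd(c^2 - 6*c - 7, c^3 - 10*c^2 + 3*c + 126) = c - 7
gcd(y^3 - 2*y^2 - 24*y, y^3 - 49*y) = y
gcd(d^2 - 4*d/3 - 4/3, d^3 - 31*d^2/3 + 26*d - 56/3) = d - 2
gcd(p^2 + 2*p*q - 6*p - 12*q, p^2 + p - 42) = p - 6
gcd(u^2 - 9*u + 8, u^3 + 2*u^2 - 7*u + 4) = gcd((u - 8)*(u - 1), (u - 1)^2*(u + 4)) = u - 1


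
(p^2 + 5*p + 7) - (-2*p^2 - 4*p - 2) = 3*p^2 + 9*p + 9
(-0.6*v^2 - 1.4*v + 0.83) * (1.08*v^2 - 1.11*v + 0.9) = -0.648*v^4 - 0.846*v^3 + 1.9104*v^2 - 2.1813*v + 0.747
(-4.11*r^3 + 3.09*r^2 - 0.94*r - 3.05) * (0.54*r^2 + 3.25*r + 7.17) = -2.2194*r^5 - 11.6889*r^4 - 19.9338*r^3 + 17.4533*r^2 - 16.6523*r - 21.8685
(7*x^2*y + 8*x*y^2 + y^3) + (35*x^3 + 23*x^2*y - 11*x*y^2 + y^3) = 35*x^3 + 30*x^2*y - 3*x*y^2 + 2*y^3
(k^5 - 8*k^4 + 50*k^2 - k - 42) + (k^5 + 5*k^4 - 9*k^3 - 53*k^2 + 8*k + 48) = 2*k^5 - 3*k^4 - 9*k^3 - 3*k^2 + 7*k + 6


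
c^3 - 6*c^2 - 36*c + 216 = (c - 6)^2*(c + 6)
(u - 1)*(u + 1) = u^2 - 1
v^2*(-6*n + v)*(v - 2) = -6*n*v^3 + 12*n*v^2 + v^4 - 2*v^3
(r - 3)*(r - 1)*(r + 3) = r^3 - r^2 - 9*r + 9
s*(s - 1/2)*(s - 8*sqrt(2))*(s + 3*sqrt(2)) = s^4 - 5*sqrt(2)*s^3 - s^3/2 - 48*s^2 + 5*sqrt(2)*s^2/2 + 24*s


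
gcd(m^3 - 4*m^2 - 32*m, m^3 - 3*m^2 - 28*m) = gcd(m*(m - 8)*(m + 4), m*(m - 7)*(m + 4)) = m^2 + 4*m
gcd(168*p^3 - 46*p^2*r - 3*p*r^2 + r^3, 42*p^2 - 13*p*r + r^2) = 6*p - r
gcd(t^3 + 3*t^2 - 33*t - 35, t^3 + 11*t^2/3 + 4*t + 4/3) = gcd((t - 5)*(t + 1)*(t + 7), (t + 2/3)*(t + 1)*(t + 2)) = t + 1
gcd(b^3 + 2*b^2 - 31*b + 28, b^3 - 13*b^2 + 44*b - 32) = b^2 - 5*b + 4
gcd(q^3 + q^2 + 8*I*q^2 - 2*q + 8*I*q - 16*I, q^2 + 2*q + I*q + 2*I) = q + 2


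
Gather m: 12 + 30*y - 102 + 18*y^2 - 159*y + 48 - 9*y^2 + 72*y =9*y^2 - 57*y - 42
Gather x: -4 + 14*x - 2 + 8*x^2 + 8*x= 8*x^2 + 22*x - 6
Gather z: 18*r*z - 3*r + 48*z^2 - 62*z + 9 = -3*r + 48*z^2 + z*(18*r - 62) + 9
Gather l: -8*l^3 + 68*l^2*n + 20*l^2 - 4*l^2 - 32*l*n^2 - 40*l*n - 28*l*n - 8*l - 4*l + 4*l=-8*l^3 + l^2*(68*n + 16) + l*(-32*n^2 - 68*n - 8)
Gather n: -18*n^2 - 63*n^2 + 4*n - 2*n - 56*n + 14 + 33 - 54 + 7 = -81*n^2 - 54*n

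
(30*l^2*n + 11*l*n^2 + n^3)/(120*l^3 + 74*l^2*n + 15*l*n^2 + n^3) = n/(4*l + n)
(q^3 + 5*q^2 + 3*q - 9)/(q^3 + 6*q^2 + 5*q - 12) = (q + 3)/(q + 4)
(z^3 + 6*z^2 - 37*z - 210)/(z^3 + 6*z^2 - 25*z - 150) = (z^2 + z - 42)/(z^2 + z - 30)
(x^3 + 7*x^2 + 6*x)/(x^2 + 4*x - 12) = x*(x + 1)/(x - 2)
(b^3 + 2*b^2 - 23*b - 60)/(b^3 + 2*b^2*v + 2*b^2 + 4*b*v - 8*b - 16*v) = (b^2 - 2*b - 15)/(b^2 + 2*b*v - 2*b - 4*v)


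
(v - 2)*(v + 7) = v^2 + 5*v - 14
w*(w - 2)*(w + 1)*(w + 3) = w^4 + 2*w^3 - 5*w^2 - 6*w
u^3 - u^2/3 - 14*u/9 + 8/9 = (u - 1)*(u - 2/3)*(u + 4/3)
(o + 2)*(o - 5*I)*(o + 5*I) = o^3 + 2*o^2 + 25*o + 50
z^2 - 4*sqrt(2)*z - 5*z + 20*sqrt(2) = (z - 5)*(z - 4*sqrt(2))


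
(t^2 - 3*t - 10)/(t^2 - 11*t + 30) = (t + 2)/(t - 6)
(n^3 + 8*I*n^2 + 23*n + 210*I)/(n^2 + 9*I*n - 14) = (n^2 + I*n + 30)/(n + 2*I)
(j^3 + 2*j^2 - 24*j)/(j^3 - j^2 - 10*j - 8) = j*(j + 6)/(j^2 + 3*j + 2)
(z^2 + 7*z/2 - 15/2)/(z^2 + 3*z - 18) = (2*z^2 + 7*z - 15)/(2*(z^2 + 3*z - 18))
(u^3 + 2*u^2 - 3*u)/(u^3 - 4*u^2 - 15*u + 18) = u/(u - 6)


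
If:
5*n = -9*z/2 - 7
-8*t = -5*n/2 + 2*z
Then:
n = -9*z/10 - 7/5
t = -17*z/32 - 7/16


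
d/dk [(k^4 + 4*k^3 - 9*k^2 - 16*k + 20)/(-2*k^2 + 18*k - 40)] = (-2*k^5 + 23*k^4 - 8*k^3 - 337*k^2 + 400*k + 140)/(2*(k^4 - 18*k^3 + 121*k^2 - 360*k + 400))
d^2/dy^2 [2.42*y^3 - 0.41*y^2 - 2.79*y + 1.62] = 14.52*y - 0.82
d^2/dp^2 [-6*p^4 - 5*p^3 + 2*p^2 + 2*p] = -72*p^2 - 30*p + 4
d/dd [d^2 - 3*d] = 2*d - 3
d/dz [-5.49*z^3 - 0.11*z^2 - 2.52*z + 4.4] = -16.47*z^2 - 0.22*z - 2.52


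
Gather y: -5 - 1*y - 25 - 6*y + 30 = -7*y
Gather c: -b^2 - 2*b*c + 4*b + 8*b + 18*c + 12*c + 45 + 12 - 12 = -b^2 + 12*b + c*(30 - 2*b) + 45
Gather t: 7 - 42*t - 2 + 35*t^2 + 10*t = 35*t^2 - 32*t + 5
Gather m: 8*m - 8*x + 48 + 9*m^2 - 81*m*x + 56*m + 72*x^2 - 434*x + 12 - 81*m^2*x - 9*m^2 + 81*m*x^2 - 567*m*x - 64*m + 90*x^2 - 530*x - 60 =-81*m^2*x + m*(81*x^2 - 648*x) + 162*x^2 - 972*x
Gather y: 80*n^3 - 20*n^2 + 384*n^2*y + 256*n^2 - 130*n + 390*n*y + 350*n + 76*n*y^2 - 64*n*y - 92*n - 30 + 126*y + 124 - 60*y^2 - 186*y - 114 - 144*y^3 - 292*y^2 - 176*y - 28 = 80*n^3 + 236*n^2 + 128*n - 144*y^3 + y^2*(76*n - 352) + y*(384*n^2 + 326*n - 236) - 48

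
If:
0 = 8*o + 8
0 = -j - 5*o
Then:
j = 5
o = -1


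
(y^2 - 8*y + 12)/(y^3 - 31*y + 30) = (y^2 - 8*y + 12)/(y^3 - 31*y + 30)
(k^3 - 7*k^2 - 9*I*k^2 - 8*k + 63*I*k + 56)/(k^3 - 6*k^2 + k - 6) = (k^2 - k*(7 + 8*I) + 56*I)/(k^2 + k*(-6 + I) - 6*I)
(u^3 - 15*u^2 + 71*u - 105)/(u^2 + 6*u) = (u^3 - 15*u^2 + 71*u - 105)/(u*(u + 6))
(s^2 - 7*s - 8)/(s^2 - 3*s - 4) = (s - 8)/(s - 4)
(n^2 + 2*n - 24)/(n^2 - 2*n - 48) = (n - 4)/(n - 8)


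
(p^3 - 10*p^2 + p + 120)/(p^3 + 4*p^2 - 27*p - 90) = (p - 8)/(p + 6)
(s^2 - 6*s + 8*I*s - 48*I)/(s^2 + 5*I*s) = (s^2 - 6*s + 8*I*s - 48*I)/(s*(s + 5*I))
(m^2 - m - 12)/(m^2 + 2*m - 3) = (m - 4)/(m - 1)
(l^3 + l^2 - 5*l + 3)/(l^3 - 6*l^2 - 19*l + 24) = (l - 1)/(l - 8)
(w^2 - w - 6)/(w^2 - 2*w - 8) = (w - 3)/(w - 4)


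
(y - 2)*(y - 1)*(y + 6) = y^3 + 3*y^2 - 16*y + 12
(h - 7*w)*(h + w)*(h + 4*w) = h^3 - 2*h^2*w - 31*h*w^2 - 28*w^3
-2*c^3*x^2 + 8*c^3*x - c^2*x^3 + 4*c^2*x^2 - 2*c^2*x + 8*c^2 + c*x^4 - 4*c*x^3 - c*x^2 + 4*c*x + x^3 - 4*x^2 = (-2*c + x)*(c + x)*(x - 4)*(c*x + 1)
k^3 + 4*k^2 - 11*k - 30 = (k - 3)*(k + 2)*(k + 5)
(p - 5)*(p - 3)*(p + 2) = p^3 - 6*p^2 - p + 30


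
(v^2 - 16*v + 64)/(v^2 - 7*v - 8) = (v - 8)/(v + 1)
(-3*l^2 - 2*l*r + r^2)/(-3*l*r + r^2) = (l + r)/r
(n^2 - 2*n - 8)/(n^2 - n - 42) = (-n^2 + 2*n + 8)/(-n^2 + n + 42)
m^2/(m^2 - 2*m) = m/(m - 2)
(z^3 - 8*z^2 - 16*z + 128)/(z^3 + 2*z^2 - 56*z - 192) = (z - 4)/(z + 6)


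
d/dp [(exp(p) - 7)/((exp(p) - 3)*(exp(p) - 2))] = (-exp(2*p) + 14*exp(p) - 29)*exp(p)/(exp(4*p) - 10*exp(3*p) + 37*exp(2*p) - 60*exp(p) + 36)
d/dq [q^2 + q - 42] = 2*q + 1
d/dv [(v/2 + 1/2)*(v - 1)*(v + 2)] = 3*v^2/2 + 2*v - 1/2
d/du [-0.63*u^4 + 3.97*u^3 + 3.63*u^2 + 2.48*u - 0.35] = -2.52*u^3 + 11.91*u^2 + 7.26*u + 2.48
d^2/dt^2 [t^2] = 2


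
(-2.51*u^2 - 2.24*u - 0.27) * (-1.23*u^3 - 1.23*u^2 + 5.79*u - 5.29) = 3.0873*u^5 + 5.8425*u^4 - 11.4456*u^3 + 0.640399999999998*u^2 + 10.2863*u + 1.4283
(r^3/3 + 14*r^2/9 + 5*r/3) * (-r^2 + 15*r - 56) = -r^5/3 + 31*r^4/9 + 3*r^3 - 559*r^2/9 - 280*r/3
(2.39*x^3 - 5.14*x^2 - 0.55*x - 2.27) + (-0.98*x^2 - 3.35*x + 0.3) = 2.39*x^3 - 6.12*x^2 - 3.9*x - 1.97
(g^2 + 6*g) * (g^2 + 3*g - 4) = g^4 + 9*g^3 + 14*g^2 - 24*g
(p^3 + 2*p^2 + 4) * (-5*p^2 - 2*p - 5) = -5*p^5 - 12*p^4 - 9*p^3 - 30*p^2 - 8*p - 20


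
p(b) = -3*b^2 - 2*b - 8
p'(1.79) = -12.74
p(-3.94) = -46.69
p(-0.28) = -7.68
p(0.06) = -8.13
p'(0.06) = -2.36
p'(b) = -6*b - 2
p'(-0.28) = -0.32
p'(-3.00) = 16.00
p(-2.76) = -25.33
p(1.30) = -15.67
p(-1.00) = -9.00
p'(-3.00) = 16.00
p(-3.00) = -29.00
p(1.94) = -23.17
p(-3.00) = -29.00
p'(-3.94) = 21.64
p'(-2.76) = 14.56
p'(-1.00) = 4.00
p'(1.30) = -9.80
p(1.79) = -21.19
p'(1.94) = -13.64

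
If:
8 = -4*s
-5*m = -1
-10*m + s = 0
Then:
No Solution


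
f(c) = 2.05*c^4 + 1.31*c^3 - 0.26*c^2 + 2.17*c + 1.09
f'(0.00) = 2.17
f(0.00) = 1.09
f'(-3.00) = -182.30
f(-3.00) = 122.92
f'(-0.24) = 2.41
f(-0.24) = 0.54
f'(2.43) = 141.77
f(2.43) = 95.10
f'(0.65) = 5.74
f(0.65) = 3.12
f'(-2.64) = -119.94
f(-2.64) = 69.02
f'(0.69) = 6.38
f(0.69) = 3.36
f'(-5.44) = -1198.81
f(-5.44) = 1566.05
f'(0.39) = 3.05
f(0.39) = 2.02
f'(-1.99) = -45.85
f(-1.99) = 17.57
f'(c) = 8.2*c^3 + 3.93*c^2 - 0.52*c + 2.17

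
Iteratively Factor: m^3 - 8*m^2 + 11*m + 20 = (m + 1)*(m^2 - 9*m + 20) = (m - 4)*(m + 1)*(m - 5)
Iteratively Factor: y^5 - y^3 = (y - 1)*(y^4 + y^3) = y*(y - 1)*(y^3 + y^2) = y^2*(y - 1)*(y^2 + y) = y^3*(y - 1)*(y + 1)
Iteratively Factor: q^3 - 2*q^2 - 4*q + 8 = (q - 2)*(q^2 - 4) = (q - 2)*(q + 2)*(q - 2)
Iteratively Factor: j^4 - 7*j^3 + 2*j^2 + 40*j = (j)*(j^3 - 7*j^2 + 2*j + 40) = j*(j - 5)*(j^2 - 2*j - 8) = j*(j - 5)*(j - 4)*(j + 2)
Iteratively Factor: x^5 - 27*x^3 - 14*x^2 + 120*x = (x + 4)*(x^4 - 4*x^3 - 11*x^2 + 30*x) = x*(x + 4)*(x^3 - 4*x^2 - 11*x + 30) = x*(x - 2)*(x + 4)*(x^2 - 2*x - 15) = x*(x - 2)*(x + 3)*(x + 4)*(x - 5)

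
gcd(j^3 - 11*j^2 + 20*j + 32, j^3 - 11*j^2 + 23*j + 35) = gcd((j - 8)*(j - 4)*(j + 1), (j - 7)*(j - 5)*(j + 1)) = j + 1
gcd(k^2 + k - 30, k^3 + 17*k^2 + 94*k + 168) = k + 6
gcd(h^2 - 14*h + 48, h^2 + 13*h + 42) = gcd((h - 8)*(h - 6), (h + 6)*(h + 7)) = 1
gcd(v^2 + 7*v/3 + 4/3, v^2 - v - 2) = v + 1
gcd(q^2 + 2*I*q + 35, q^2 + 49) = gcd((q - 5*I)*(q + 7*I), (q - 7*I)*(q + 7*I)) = q + 7*I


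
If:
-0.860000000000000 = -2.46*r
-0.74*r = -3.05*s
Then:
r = 0.35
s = 0.08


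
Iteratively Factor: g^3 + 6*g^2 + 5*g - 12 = (g - 1)*(g^2 + 7*g + 12) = (g - 1)*(g + 4)*(g + 3)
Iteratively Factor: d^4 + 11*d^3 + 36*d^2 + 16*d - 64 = (d + 4)*(d^3 + 7*d^2 + 8*d - 16) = (d - 1)*(d + 4)*(d^2 + 8*d + 16) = (d - 1)*(d + 4)^2*(d + 4)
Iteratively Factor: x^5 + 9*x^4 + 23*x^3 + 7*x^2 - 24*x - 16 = (x - 1)*(x^4 + 10*x^3 + 33*x^2 + 40*x + 16) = (x - 1)*(x + 4)*(x^3 + 6*x^2 + 9*x + 4) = (x - 1)*(x + 1)*(x + 4)*(x^2 + 5*x + 4) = (x - 1)*(x + 1)^2*(x + 4)*(x + 4)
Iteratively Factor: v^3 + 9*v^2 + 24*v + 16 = (v + 4)*(v^2 + 5*v + 4) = (v + 4)^2*(v + 1)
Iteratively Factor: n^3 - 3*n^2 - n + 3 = (n - 1)*(n^2 - 2*n - 3) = (n - 3)*(n - 1)*(n + 1)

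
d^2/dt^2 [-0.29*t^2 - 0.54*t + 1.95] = -0.580000000000000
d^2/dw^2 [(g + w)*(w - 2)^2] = 2*g + 6*w - 8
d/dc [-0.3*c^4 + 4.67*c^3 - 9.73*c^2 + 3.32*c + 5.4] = -1.2*c^3 + 14.01*c^2 - 19.46*c + 3.32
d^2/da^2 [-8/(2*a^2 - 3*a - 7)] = 16*(-4*a^2 + 6*a + (4*a - 3)^2 + 14)/(-2*a^2 + 3*a + 7)^3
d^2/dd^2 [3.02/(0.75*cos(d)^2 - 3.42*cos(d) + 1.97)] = (-6.795*(1 - cos(d)^2)^2 + 23.2389*cos(d)^3 - 20.872428*cos(d)^2 - 66.824748*cos(d) + 68.517156)/(0.75*cos(d)^2 - 3.42*cos(d) + 1.97)^3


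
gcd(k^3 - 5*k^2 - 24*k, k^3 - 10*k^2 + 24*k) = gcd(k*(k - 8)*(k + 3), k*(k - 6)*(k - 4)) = k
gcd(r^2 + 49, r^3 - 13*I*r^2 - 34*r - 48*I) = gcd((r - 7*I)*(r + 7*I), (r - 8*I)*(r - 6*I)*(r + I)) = 1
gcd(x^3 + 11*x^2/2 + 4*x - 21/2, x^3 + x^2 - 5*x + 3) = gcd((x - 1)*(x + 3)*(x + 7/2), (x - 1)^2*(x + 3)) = x^2 + 2*x - 3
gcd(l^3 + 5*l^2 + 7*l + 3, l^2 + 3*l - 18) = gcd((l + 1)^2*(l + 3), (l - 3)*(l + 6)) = 1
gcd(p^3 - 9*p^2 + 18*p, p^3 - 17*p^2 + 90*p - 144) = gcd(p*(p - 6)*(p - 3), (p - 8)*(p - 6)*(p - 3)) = p^2 - 9*p + 18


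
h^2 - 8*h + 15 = (h - 5)*(h - 3)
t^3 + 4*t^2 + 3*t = t*(t + 1)*(t + 3)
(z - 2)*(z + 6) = z^2 + 4*z - 12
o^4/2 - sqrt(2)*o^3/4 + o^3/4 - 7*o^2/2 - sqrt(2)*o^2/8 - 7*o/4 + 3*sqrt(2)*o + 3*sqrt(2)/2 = (o/2 + sqrt(2))*(o + 1/2)*(o - 3*sqrt(2)/2)*(o - sqrt(2))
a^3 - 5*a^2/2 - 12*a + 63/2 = (a - 3)^2*(a + 7/2)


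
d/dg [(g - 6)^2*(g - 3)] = 3*(g - 6)*(g - 4)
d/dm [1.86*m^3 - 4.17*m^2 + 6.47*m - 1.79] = 5.58*m^2 - 8.34*m + 6.47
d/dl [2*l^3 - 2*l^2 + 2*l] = 6*l^2 - 4*l + 2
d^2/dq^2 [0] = 0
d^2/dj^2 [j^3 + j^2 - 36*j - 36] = 6*j + 2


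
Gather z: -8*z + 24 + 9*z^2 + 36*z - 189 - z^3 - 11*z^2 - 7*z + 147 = -z^3 - 2*z^2 + 21*z - 18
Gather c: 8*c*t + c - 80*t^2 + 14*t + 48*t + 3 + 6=c*(8*t + 1) - 80*t^2 + 62*t + 9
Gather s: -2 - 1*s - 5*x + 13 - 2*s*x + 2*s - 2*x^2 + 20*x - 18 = s*(1 - 2*x) - 2*x^2 + 15*x - 7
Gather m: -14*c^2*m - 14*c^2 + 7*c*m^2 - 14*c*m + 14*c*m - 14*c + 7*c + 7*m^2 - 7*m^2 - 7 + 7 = -14*c^2*m - 14*c^2 + 7*c*m^2 - 7*c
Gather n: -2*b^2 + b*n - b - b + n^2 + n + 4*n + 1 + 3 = -2*b^2 - 2*b + n^2 + n*(b + 5) + 4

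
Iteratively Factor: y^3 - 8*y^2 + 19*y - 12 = (y - 3)*(y^2 - 5*y + 4) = (y - 4)*(y - 3)*(y - 1)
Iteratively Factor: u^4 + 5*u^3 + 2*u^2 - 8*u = (u - 1)*(u^3 + 6*u^2 + 8*u) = (u - 1)*(u + 4)*(u^2 + 2*u) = (u - 1)*(u + 2)*(u + 4)*(u)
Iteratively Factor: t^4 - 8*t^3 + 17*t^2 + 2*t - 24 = (t - 3)*(t^3 - 5*t^2 + 2*t + 8) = (t - 3)*(t + 1)*(t^2 - 6*t + 8) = (t - 3)*(t - 2)*(t + 1)*(t - 4)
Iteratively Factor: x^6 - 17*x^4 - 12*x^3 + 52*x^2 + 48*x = (x - 4)*(x^5 + 4*x^4 - x^3 - 16*x^2 - 12*x) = (x - 4)*(x + 2)*(x^4 + 2*x^3 - 5*x^2 - 6*x) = (x - 4)*(x + 1)*(x + 2)*(x^3 + x^2 - 6*x) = (x - 4)*(x - 2)*(x + 1)*(x + 2)*(x^2 + 3*x) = x*(x - 4)*(x - 2)*(x + 1)*(x + 2)*(x + 3)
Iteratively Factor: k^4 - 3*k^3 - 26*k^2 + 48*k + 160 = (k + 4)*(k^3 - 7*k^2 + 2*k + 40) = (k - 5)*(k + 4)*(k^2 - 2*k - 8) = (k - 5)*(k + 2)*(k + 4)*(k - 4)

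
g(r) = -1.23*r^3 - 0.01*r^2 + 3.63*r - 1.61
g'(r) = -3.69*r^2 - 0.02*r + 3.63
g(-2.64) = 11.37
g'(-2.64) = -22.04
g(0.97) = 0.78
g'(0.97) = 0.14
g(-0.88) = -3.97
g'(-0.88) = 0.79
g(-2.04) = 1.39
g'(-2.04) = -11.69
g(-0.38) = -2.92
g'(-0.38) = 3.10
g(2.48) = -11.43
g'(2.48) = -19.11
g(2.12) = -5.68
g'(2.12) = -13.00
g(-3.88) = 56.00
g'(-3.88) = -51.84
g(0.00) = -1.61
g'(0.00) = 3.63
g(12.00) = -2084.93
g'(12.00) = -527.97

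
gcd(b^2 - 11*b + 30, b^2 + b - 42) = b - 6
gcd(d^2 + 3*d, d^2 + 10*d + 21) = d + 3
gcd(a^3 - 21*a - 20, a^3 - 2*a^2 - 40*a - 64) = a + 4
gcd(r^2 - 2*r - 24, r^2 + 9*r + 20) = r + 4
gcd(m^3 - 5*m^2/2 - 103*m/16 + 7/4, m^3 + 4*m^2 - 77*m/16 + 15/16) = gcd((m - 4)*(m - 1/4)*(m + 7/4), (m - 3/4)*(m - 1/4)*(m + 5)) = m - 1/4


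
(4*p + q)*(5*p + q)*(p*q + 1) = 20*p^3*q + 9*p^2*q^2 + 20*p^2 + p*q^3 + 9*p*q + q^2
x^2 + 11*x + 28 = (x + 4)*(x + 7)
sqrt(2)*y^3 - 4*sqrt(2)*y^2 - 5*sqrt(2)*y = y*(y - 5)*(sqrt(2)*y + sqrt(2))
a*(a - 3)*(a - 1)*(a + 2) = a^4 - 2*a^3 - 5*a^2 + 6*a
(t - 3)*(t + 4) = t^2 + t - 12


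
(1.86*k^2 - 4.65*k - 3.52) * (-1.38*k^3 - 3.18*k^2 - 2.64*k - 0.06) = -2.5668*k^5 + 0.502199999999999*k^4 + 14.7342*k^3 + 23.358*k^2 + 9.5718*k + 0.2112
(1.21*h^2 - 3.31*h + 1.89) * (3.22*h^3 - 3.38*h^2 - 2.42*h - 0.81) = 3.8962*h^5 - 14.748*h^4 + 14.3454*h^3 + 0.6419*h^2 - 1.8927*h - 1.5309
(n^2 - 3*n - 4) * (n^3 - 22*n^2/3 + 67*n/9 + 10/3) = n^5 - 31*n^4/3 + 229*n^3/9 + 31*n^2/3 - 358*n/9 - 40/3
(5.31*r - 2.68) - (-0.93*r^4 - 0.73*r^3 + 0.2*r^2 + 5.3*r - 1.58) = 0.93*r^4 + 0.73*r^3 - 0.2*r^2 + 0.00999999999999979*r - 1.1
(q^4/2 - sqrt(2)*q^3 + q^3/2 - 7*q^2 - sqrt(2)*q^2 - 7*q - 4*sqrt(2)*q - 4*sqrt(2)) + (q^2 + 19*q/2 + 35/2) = q^4/2 - sqrt(2)*q^3 + q^3/2 - 6*q^2 - sqrt(2)*q^2 - 4*sqrt(2)*q + 5*q/2 - 4*sqrt(2) + 35/2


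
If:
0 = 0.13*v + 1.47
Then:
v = -11.31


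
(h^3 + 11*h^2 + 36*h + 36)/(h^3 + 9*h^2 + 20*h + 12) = (h + 3)/(h + 1)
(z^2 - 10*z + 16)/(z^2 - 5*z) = (z^2 - 10*z + 16)/(z*(z - 5))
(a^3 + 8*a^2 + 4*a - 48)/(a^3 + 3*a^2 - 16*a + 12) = (a + 4)/(a - 1)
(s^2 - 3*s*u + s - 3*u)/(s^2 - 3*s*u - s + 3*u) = (s + 1)/(s - 1)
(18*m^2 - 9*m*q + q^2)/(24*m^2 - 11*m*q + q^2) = (-6*m + q)/(-8*m + q)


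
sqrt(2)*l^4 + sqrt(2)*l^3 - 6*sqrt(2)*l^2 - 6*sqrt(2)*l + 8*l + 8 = (l - sqrt(2))^2*(l + 2*sqrt(2))*(sqrt(2)*l + sqrt(2))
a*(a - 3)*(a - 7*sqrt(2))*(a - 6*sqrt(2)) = a^4 - 13*sqrt(2)*a^3 - 3*a^3 + 39*sqrt(2)*a^2 + 84*a^2 - 252*a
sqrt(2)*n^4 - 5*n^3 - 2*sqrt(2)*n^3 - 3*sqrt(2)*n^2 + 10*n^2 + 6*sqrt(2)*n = n*(n - 2)*(n - 3*sqrt(2))*(sqrt(2)*n + 1)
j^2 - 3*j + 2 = (j - 2)*(j - 1)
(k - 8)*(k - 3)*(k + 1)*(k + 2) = k^4 - 8*k^3 - 7*k^2 + 50*k + 48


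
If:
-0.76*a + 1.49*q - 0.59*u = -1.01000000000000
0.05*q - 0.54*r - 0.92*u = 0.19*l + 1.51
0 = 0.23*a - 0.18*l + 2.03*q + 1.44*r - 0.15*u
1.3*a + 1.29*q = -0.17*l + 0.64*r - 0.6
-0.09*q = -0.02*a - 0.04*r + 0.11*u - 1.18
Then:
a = -0.95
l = -28.42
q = 1.73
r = -5.07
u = 7.30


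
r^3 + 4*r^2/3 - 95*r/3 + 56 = (r - 3)*(r - 8/3)*(r + 7)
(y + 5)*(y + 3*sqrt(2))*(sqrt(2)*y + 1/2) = sqrt(2)*y^3 + 13*y^2/2 + 5*sqrt(2)*y^2 + 3*sqrt(2)*y/2 + 65*y/2 + 15*sqrt(2)/2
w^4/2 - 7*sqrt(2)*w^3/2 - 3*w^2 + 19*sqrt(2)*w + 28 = (w/2 + sqrt(2)/2)*(w - 7*sqrt(2))*(w - 2*sqrt(2))*(w + sqrt(2))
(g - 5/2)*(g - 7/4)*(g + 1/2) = g^3 - 15*g^2/4 + 9*g/4 + 35/16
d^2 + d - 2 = (d - 1)*(d + 2)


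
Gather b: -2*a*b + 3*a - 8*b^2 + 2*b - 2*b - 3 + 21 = -2*a*b + 3*a - 8*b^2 + 18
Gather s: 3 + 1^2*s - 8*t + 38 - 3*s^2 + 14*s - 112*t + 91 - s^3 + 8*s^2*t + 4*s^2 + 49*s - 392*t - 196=-s^3 + s^2*(8*t + 1) + 64*s - 512*t - 64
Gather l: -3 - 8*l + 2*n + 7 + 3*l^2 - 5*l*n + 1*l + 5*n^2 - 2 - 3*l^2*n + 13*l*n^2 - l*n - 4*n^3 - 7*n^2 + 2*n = l^2*(3 - 3*n) + l*(13*n^2 - 6*n - 7) - 4*n^3 - 2*n^2 + 4*n + 2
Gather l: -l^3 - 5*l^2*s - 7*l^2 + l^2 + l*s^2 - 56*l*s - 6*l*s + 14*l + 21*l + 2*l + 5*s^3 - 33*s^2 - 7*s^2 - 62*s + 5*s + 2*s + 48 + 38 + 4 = -l^3 + l^2*(-5*s - 6) + l*(s^2 - 62*s + 37) + 5*s^3 - 40*s^2 - 55*s + 90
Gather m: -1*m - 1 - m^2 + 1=-m^2 - m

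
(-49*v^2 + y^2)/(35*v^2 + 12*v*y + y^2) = (-7*v + y)/(5*v + y)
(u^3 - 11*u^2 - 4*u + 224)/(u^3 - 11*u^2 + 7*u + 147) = (u^2 - 4*u - 32)/(u^2 - 4*u - 21)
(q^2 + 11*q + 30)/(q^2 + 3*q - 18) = (q + 5)/(q - 3)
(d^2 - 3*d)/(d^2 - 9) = d/(d + 3)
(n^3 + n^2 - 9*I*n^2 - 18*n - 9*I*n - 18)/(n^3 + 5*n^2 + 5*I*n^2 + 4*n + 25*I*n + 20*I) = (n^2 - 9*I*n - 18)/(n^2 + n*(4 + 5*I) + 20*I)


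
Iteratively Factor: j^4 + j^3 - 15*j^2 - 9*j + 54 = (j - 2)*(j^3 + 3*j^2 - 9*j - 27) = (j - 3)*(j - 2)*(j^2 + 6*j + 9) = (j - 3)*(j - 2)*(j + 3)*(j + 3)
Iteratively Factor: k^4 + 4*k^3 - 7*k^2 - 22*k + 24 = (k - 1)*(k^3 + 5*k^2 - 2*k - 24) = (k - 1)*(k + 3)*(k^2 + 2*k - 8) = (k - 2)*(k - 1)*(k + 3)*(k + 4)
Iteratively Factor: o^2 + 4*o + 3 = (o + 3)*(o + 1)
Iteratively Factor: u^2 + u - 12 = (u + 4)*(u - 3)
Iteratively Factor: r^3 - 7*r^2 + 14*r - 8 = (r - 4)*(r^2 - 3*r + 2) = (r - 4)*(r - 1)*(r - 2)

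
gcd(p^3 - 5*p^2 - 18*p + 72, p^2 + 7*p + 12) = p + 4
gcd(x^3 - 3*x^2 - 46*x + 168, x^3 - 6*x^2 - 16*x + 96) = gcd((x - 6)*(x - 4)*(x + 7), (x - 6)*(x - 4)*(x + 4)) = x^2 - 10*x + 24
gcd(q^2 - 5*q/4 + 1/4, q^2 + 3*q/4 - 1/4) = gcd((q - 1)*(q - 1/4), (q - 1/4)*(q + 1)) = q - 1/4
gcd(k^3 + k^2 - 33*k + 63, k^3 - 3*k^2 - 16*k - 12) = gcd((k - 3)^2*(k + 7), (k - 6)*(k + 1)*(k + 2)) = 1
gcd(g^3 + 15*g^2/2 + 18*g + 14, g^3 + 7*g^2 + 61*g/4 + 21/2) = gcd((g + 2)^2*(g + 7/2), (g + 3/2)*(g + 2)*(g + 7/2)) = g^2 + 11*g/2 + 7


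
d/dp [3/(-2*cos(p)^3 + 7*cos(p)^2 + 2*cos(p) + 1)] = 6*(sin(p) + 14*sin(2*p) - 3*sin(3*p))/(cos(p) + 7*cos(2*p) - cos(3*p) + 9)^2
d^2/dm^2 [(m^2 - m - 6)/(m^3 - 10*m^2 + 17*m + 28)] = 2*(m^6 - 3*m^5 - 57*m^4 + 371*m^3 - 1098*m^2 + 2724*m - 2154)/(m^9 - 30*m^8 + 351*m^7 - 1936*m^6 + 4287*m^5 + 2586*m^4 - 21295*m^3 + 756*m^2 + 39984*m + 21952)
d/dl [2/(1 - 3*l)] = 6/(3*l - 1)^2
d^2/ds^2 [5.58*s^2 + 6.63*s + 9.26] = 11.1600000000000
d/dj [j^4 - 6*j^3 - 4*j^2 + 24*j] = 4*j^3 - 18*j^2 - 8*j + 24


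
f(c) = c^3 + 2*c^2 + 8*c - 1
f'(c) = 3*c^2 + 4*c + 8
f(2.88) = 62.52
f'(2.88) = 44.40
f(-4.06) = -67.44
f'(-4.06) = 41.21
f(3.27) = 81.51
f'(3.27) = 53.16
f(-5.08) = -121.12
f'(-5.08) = 65.10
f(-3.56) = -49.25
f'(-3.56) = 31.78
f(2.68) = 54.05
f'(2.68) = 40.27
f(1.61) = 21.24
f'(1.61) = 22.22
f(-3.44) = -45.56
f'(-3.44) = 29.74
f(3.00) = 68.00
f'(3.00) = 47.00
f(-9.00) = -640.00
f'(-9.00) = 215.00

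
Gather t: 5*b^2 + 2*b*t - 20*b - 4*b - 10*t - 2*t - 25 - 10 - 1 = 5*b^2 - 24*b + t*(2*b - 12) - 36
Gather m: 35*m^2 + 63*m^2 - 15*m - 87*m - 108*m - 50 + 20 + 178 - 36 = 98*m^2 - 210*m + 112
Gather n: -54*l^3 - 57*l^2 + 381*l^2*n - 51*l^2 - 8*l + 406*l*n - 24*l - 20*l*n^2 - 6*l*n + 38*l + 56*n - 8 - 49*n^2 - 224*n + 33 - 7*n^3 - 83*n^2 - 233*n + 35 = -54*l^3 - 108*l^2 + 6*l - 7*n^3 + n^2*(-20*l - 132) + n*(381*l^2 + 400*l - 401) + 60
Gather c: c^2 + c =c^2 + c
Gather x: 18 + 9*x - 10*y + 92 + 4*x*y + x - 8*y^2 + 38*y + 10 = x*(4*y + 10) - 8*y^2 + 28*y + 120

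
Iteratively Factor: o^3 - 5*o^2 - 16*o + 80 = (o - 4)*(o^2 - o - 20) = (o - 4)*(o + 4)*(o - 5)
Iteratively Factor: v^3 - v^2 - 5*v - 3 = (v - 3)*(v^2 + 2*v + 1) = (v - 3)*(v + 1)*(v + 1)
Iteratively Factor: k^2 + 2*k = (k + 2)*(k)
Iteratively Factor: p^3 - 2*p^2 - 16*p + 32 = (p - 4)*(p^2 + 2*p - 8) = (p - 4)*(p - 2)*(p + 4)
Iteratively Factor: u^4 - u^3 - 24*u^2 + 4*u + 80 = (u - 2)*(u^3 + u^2 - 22*u - 40) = (u - 5)*(u - 2)*(u^2 + 6*u + 8) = (u - 5)*(u - 2)*(u + 2)*(u + 4)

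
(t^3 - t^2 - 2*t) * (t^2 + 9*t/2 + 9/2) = t^5 + 7*t^4/2 - 2*t^3 - 27*t^2/2 - 9*t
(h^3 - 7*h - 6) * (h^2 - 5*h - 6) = h^5 - 5*h^4 - 13*h^3 + 29*h^2 + 72*h + 36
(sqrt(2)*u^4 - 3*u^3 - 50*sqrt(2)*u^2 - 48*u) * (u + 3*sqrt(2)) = sqrt(2)*u^5 + 3*u^4 - 59*sqrt(2)*u^3 - 348*u^2 - 144*sqrt(2)*u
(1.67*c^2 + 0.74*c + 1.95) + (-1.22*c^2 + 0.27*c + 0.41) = 0.45*c^2 + 1.01*c + 2.36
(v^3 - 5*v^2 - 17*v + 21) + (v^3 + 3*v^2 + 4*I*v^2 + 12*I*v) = 2*v^3 - 2*v^2 + 4*I*v^2 - 17*v + 12*I*v + 21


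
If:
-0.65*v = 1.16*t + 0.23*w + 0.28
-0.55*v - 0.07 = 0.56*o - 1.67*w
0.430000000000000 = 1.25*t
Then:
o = 3.32967032967033*w + 0.901021978021978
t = 0.34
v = -0.353846153846154*w - 1.04467692307692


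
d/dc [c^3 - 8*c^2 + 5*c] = 3*c^2 - 16*c + 5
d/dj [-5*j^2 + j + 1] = 1 - 10*j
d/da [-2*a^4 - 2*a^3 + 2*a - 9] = -8*a^3 - 6*a^2 + 2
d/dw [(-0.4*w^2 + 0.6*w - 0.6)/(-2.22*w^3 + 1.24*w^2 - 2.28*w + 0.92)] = (-0.888*w^4 + 2.664*w^3 - 3.828*w^2 + 0.752*w - 0.816)/(4.9284*w^6 - 5.5056*w^5 + 11.6608*w^4 - 9.7392*w^3 + 7.48*w^2 - 4.1952*w + 0.8464)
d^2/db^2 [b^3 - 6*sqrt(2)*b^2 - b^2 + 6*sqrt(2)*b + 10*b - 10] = 6*b - 12*sqrt(2) - 2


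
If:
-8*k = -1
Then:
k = 1/8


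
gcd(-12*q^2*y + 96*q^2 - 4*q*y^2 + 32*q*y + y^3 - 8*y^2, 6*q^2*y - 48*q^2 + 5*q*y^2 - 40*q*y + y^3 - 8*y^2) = 2*q*y - 16*q + y^2 - 8*y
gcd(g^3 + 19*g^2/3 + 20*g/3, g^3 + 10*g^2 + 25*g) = g^2 + 5*g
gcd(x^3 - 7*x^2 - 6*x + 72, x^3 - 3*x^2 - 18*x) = x^2 - 3*x - 18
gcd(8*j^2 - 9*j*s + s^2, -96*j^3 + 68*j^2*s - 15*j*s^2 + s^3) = -8*j + s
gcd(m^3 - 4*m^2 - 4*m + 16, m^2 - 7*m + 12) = m - 4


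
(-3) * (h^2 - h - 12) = -3*h^2 + 3*h + 36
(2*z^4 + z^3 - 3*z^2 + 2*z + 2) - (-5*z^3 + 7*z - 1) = 2*z^4 + 6*z^3 - 3*z^2 - 5*z + 3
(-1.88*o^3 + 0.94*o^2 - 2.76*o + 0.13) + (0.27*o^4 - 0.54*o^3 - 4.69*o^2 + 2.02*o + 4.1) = 0.27*o^4 - 2.42*o^3 - 3.75*o^2 - 0.74*o + 4.23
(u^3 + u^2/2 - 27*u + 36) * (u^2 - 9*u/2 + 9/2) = u^5 - 4*u^4 - 99*u^3/4 + 639*u^2/4 - 567*u/2 + 162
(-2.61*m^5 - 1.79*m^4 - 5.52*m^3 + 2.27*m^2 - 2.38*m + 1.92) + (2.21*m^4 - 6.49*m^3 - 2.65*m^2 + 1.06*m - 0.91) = -2.61*m^5 + 0.42*m^4 - 12.01*m^3 - 0.38*m^2 - 1.32*m + 1.01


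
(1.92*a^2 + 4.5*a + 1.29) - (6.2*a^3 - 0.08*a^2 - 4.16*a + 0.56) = -6.2*a^3 + 2.0*a^2 + 8.66*a + 0.73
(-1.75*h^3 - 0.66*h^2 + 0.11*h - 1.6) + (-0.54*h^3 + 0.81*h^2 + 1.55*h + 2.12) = -2.29*h^3 + 0.15*h^2 + 1.66*h + 0.52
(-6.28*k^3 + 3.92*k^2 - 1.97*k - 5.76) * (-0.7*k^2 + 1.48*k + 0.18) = 4.396*k^5 - 12.0384*k^4 + 6.0502*k^3 + 1.822*k^2 - 8.8794*k - 1.0368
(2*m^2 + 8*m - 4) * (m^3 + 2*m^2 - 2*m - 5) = 2*m^5 + 12*m^4 + 8*m^3 - 34*m^2 - 32*m + 20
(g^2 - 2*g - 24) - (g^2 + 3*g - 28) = 4 - 5*g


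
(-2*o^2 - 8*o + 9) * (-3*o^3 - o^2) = 6*o^5 + 26*o^4 - 19*o^3 - 9*o^2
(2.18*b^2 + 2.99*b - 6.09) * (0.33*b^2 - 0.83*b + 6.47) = 0.7194*b^4 - 0.8227*b^3 + 9.6132*b^2 + 24.4*b - 39.4023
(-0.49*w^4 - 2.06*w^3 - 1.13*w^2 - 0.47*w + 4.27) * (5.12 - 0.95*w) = 0.4655*w^5 - 0.5518*w^4 - 9.4737*w^3 - 5.3391*w^2 - 6.4629*w + 21.8624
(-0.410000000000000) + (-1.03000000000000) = -1.44000000000000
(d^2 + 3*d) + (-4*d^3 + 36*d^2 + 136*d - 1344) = -4*d^3 + 37*d^2 + 139*d - 1344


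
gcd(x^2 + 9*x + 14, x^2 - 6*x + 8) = 1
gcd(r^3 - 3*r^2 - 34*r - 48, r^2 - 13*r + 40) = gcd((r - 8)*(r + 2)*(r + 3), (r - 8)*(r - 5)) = r - 8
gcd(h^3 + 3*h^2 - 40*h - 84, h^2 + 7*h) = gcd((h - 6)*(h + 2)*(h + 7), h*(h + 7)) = h + 7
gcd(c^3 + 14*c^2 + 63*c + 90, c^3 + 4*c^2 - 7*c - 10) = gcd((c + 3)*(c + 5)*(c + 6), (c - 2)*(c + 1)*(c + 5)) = c + 5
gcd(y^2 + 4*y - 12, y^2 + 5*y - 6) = y + 6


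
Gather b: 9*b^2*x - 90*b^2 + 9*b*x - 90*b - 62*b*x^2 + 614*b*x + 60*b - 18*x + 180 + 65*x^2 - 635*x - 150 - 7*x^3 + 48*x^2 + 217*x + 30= b^2*(9*x - 90) + b*(-62*x^2 + 623*x - 30) - 7*x^3 + 113*x^2 - 436*x + 60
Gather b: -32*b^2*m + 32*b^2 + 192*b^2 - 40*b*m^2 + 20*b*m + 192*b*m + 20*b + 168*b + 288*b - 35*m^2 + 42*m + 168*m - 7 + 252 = b^2*(224 - 32*m) + b*(-40*m^2 + 212*m + 476) - 35*m^2 + 210*m + 245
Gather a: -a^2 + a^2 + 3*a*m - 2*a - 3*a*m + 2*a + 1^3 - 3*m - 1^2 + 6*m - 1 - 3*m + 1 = 0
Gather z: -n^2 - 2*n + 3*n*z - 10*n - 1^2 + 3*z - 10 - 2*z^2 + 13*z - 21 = -n^2 - 12*n - 2*z^2 + z*(3*n + 16) - 32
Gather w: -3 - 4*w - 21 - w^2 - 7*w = -w^2 - 11*w - 24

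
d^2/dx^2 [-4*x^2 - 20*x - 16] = -8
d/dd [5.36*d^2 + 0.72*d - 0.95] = 10.72*d + 0.72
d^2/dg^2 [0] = 0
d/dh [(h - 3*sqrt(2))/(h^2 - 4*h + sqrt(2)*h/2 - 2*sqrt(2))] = 2*(2*h^2 - 8*h + sqrt(2)*h - (h - 3*sqrt(2))*(4*h - 8 + sqrt(2)) - 4*sqrt(2))/(2*h^2 - 8*h + sqrt(2)*h - 4*sqrt(2))^2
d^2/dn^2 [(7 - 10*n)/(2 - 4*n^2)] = 2*(8*n^2*(10*n - 7) + (7 - 30*n)*(2*n^2 - 1))/(2*n^2 - 1)^3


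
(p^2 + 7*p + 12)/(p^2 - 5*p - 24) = (p + 4)/(p - 8)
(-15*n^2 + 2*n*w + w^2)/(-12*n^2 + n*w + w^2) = (5*n + w)/(4*n + w)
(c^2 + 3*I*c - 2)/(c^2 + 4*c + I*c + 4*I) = (c + 2*I)/(c + 4)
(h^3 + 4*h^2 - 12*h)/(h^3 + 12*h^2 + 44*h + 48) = h*(h - 2)/(h^2 + 6*h + 8)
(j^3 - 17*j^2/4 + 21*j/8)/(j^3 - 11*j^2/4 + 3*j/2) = (j - 7/2)/(j - 2)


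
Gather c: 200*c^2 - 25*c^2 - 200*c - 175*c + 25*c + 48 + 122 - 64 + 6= 175*c^2 - 350*c + 112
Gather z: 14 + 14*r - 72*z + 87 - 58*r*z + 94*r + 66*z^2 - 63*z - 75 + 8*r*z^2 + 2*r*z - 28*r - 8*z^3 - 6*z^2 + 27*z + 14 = 80*r - 8*z^3 + z^2*(8*r + 60) + z*(-56*r - 108) + 40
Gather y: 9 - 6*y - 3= 6 - 6*y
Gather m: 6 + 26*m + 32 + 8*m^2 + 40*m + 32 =8*m^2 + 66*m + 70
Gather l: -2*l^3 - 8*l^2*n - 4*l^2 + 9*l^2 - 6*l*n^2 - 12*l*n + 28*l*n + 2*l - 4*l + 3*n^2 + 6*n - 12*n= -2*l^3 + l^2*(5 - 8*n) + l*(-6*n^2 + 16*n - 2) + 3*n^2 - 6*n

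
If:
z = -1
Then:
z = -1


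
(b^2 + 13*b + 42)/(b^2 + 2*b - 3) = (b^2 + 13*b + 42)/(b^2 + 2*b - 3)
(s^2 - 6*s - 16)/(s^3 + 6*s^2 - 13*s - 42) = (s - 8)/(s^2 + 4*s - 21)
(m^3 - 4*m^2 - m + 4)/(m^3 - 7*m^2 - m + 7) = (m - 4)/(m - 7)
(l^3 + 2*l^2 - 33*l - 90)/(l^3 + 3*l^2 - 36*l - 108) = (l + 5)/(l + 6)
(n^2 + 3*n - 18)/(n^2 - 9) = (n + 6)/(n + 3)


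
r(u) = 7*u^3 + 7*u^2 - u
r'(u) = 21*u^2 + 14*u - 1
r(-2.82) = -98.49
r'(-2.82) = 126.52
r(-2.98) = -120.10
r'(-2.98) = 143.77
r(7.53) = 3378.08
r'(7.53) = 1295.14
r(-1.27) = -1.78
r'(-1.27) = 15.09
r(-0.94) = 1.31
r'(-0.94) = 4.40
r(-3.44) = -198.68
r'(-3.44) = 199.35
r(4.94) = 1009.76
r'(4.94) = 580.64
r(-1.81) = -16.77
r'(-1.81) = 42.46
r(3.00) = 249.00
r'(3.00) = 230.00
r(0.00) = 0.00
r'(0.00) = -1.00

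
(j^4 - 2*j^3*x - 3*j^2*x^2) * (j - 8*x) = j^5 - 10*j^4*x + 13*j^3*x^2 + 24*j^2*x^3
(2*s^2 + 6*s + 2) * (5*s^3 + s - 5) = 10*s^5 + 30*s^4 + 12*s^3 - 4*s^2 - 28*s - 10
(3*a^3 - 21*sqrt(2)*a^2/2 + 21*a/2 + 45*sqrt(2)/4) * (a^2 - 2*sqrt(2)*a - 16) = 3*a^5 - 33*sqrt(2)*a^4/2 + 9*a^3/2 + 633*sqrt(2)*a^2/4 - 213*a - 180*sqrt(2)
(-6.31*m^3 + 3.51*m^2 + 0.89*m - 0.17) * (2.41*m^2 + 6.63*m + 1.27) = -15.2071*m^5 - 33.3762*m^4 + 17.4025*m^3 + 9.9487*m^2 + 0.00320000000000009*m - 0.2159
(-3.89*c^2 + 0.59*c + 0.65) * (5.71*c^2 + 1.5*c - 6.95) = -22.2119*c^4 - 2.4661*c^3 + 31.632*c^2 - 3.1255*c - 4.5175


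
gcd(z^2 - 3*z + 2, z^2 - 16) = 1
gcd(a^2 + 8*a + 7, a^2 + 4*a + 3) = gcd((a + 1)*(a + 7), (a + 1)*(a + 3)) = a + 1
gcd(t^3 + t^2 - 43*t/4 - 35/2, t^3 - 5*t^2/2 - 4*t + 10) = t + 2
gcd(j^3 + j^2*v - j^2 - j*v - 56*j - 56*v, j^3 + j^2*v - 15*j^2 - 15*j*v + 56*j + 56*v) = j^2 + j*v - 8*j - 8*v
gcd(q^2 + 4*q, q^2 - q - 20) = q + 4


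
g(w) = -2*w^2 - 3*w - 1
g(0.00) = -1.00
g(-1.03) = -0.03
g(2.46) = -20.48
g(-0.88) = 0.09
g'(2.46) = -12.84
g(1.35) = -8.70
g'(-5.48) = 18.92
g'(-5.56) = 19.24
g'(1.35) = -8.40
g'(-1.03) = 1.12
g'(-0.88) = 0.52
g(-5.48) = -44.62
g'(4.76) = -22.04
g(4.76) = -60.60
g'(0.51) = -5.04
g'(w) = -4*w - 3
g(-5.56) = -46.15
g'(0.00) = -3.00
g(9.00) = -190.00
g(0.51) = -3.05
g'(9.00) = -39.00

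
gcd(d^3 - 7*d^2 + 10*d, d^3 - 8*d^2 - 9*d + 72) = 1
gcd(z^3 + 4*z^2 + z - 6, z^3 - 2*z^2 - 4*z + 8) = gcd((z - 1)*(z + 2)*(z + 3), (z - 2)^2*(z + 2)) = z + 2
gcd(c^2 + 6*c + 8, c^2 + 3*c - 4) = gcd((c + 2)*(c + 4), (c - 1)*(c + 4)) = c + 4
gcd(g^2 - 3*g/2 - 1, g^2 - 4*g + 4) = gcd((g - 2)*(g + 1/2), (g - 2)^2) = g - 2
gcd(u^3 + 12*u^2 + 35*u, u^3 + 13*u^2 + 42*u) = u^2 + 7*u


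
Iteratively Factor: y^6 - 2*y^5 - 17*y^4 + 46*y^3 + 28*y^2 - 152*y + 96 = (y - 1)*(y^5 - y^4 - 18*y^3 + 28*y^2 + 56*y - 96) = (y - 1)*(y + 2)*(y^4 - 3*y^3 - 12*y^2 + 52*y - 48) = (y - 2)*(y - 1)*(y + 2)*(y^3 - y^2 - 14*y + 24) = (y - 2)*(y - 1)*(y + 2)*(y + 4)*(y^2 - 5*y + 6) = (y - 3)*(y - 2)*(y - 1)*(y + 2)*(y + 4)*(y - 2)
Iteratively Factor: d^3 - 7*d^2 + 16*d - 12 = (d - 3)*(d^2 - 4*d + 4) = (d - 3)*(d - 2)*(d - 2)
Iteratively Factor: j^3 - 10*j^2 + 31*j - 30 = (j - 3)*(j^2 - 7*j + 10) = (j - 5)*(j - 3)*(j - 2)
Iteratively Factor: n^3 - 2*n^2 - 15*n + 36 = (n + 4)*(n^2 - 6*n + 9) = (n - 3)*(n + 4)*(n - 3)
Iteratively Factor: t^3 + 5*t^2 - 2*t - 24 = (t - 2)*(t^2 + 7*t + 12) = (t - 2)*(t + 4)*(t + 3)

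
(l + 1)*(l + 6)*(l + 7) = l^3 + 14*l^2 + 55*l + 42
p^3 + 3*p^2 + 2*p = p*(p + 1)*(p + 2)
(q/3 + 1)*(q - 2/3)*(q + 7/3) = q^3/3 + 14*q^2/9 + 31*q/27 - 14/9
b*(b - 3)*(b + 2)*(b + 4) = b^4 + 3*b^3 - 10*b^2 - 24*b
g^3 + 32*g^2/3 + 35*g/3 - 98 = (g - 7/3)*(g + 6)*(g + 7)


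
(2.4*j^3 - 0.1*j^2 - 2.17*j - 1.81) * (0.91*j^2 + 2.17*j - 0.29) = 2.184*j^5 + 5.117*j^4 - 2.8877*j^3 - 6.327*j^2 - 3.2984*j + 0.5249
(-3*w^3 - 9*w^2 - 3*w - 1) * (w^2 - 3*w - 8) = -3*w^5 + 48*w^3 + 80*w^2 + 27*w + 8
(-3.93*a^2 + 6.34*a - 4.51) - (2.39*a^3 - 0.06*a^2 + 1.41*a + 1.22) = -2.39*a^3 - 3.87*a^2 + 4.93*a - 5.73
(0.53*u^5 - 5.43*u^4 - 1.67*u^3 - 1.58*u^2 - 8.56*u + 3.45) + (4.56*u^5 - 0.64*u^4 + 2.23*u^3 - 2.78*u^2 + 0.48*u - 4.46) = 5.09*u^5 - 6.07*u^4 + 0.56*u^3 - 4.36*u^2 - 8.08*u - 1.01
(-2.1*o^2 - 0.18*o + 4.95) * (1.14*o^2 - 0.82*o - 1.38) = -2.394*o^4 + 1.5168*o^3 + 8.6886*o^2 - 3.8106*o - 6.831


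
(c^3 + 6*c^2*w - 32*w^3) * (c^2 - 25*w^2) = c^5 + 6*c^4*w - 25*c^3*w^2 - 182*c^2*w^3 + 800*w^5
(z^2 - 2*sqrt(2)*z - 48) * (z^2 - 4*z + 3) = z^4 - 4*z^3 - 2*sqrt(2)*z^3 - 45*z^2 + 8*sqrt(2)*z^2 - 6*sqrt(2)*z + 192*z - 144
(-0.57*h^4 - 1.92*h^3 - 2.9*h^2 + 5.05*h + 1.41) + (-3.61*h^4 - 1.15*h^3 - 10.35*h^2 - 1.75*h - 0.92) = -4.18*h^4 - 3.07*h^3 - 13.25*h^2 + 3.3*h + 0.49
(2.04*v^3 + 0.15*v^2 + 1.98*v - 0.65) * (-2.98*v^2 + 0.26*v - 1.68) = -6.0792*v^5 + 0.0834*v^4 - 9.2886*v^3 + 2.1998*v^2 - 3.4954*v + 1.092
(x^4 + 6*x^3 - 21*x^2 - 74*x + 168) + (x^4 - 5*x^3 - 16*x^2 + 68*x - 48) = 2*x^4 + x^3 - 37*x^2 - 6*x + 120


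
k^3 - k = k*(k - 1)*(k + 1)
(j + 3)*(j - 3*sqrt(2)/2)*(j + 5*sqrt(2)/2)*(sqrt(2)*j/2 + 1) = sqrt(2)*j^4/2 + 2*j^3 + 3*sqrt(2)*j^3/2 - 11*sqrt(2)*j^2/4 + 6*j^2 - 33*sqrt(2)*j/4 - 15*j/2 - 45/2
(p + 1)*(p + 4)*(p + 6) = p^3 + 11*p^2 + 34*p + 24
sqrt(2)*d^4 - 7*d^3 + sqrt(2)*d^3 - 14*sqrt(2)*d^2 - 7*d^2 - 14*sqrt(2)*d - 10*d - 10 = (d + 1)*(d - 5*sqrt(2))*(d + sqrt(2))*(sqrt(2)*d + 1)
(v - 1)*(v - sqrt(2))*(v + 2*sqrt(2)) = v^3 - v^2 + sqrt(2)*v^2 - 4*v - sqrt(2)*v + 4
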